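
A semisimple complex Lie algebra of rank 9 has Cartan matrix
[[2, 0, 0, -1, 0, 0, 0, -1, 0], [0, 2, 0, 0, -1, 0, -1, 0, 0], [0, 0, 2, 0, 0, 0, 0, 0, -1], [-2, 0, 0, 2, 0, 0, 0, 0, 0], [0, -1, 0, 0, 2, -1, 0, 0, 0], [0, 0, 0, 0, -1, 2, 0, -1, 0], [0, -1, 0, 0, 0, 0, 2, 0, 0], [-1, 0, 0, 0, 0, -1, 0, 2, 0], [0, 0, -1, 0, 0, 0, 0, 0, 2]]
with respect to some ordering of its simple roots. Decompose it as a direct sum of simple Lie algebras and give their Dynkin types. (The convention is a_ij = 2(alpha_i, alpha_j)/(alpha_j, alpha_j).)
The diagram associated to this matrix has two connected components: the simple roots {alpha_3, alpha_9} form a chain of 2 nodes with single edges (A_2), and {alpha_1, alpha_2, alpha_4, alpha_5, alpha_6, alpha_7, alpha_8} form a chain of 7 nodes with a double edge at one end; the terminal node there is the unique long simple root (C_7). A semisimple Lie algebra decomposes uniquely as the direct sum of simple ideals, one per connected component of its Dynkin diagram, so g ≅ A_2 ⊕ C_7 (dimension 8 + 105 = 113).

A_2 ⊕ C_7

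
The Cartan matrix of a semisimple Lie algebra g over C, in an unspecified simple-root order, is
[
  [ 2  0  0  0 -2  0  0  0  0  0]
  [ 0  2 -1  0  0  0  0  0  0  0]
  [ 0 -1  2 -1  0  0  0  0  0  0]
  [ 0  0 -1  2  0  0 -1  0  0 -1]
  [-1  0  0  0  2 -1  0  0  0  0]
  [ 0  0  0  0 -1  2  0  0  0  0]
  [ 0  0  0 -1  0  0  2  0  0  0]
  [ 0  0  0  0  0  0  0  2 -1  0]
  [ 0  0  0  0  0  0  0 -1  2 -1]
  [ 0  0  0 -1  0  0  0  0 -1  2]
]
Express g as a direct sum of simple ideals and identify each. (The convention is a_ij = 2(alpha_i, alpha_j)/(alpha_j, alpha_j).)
C_3 (sp(6)) ⊕ E_7

The diagram associated to this matrix has two connected components: the simple roots {alpha_1, alpha_5, alpha_6} form a chain of 3 nodes with a double edge at one end; the terminal node there is the unique long simple root (C_3), and {alpha_2, alpha_3, alpha_4, alpha_7, alpha_8, alpha_9, alpha_10} form a chain of 6 nodes with one extra node attached to the third node from one end (E_7). A semisimple Lie algebra decomposes uniquely as the direct sum of simple ideals, one per connected component of its Dynkin diagram, so g ≅ C_3 ⊕ E_7 (dimension 21 + 133 = 154).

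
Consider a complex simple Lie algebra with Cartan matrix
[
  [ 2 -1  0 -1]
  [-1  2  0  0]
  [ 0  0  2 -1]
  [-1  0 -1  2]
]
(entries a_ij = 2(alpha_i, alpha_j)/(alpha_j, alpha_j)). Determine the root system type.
The matrix has rank 4 with 2's on the diagonal. Reading the off-diagonal entries as Dynkin edges (a single edge where a_ij = a_ji = -1; a double or triple edge where a_ij * a_ji = 2 or 3), the diagram is a chain of 4 nodes with single edges (A_4). One simple-root ordering that puts it in standard form is (alpha_2, alpha_1, alpha_4, alpha_3). So the algebra is type A_4, i.e. sl(5).

A_4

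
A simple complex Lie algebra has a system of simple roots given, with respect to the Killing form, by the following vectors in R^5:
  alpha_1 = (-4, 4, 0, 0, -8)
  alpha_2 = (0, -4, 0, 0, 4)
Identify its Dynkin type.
G_2

Compute the Cartan integers a_ij = 2(alpha_i, alpha_j)/(alpha_j, alpha_j); the resulting 2x2 Cartan matrix is
[[2, -3], [-1, 2]].
The roots have two lengths (squared-length ratio 3:1); the short ones are alpha_{2}. The associated Dynkin diagram is two nodes joined by a triple edge (G_2), so the type is G_2.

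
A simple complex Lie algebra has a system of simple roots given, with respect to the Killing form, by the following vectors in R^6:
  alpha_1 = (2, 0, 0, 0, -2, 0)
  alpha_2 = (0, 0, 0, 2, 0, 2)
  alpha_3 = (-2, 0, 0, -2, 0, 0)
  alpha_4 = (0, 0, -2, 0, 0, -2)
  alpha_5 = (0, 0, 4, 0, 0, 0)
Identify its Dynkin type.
type C_5

Compute the Cartan integers a_ij = 2(alpha_i, alpha_j)/(alpha_j, alpha_j); the resulting 5x5 Cartan matrix is
[[2, 0, -1, 0, 0], [0, 2, -1, -1, 0], [-1, -1, 2, 0, 0], [0, -1, 0, 2, -1], [0, 0, 0, -2, 2]].
The roots have two lengths (squared-length ratio 2:1); the short ones are alpha_{1,2,3,4}. The associated Dynkin diagram is a chain of 5 nodes with a double edge at one end; the terminal node there is the unique long simple root (C_5), so the type is C_5 (the algebra sp(10)).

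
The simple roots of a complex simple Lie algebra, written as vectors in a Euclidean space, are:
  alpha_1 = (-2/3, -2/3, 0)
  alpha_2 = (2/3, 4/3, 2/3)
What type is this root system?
Compute the Cartan integers a_ij = 2(alpha_i, alpha_j)/(alpha_j, alpha_j); the resulting 2x2 Cartan matrix is
[[2, -1], [-3, 2]].
The roots have two lengths (squared-length ratio 3:1); the short ones are alpha_{1}. The associated Dynkin diagram is two nodes joined by a triple edge (G_2), so the type is G_2.

G2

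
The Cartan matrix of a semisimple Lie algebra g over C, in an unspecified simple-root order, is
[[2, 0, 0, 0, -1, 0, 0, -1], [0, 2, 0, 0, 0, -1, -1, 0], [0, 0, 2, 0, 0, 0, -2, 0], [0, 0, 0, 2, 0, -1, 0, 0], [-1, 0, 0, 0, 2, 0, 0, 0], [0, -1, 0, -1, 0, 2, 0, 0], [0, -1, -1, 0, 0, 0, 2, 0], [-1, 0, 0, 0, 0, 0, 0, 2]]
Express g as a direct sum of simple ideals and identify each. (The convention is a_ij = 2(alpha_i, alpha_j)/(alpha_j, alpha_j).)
The diagram associated to this matrix has two connected components: the simple roots {alpha_1, alpha_5, alpha_8} form a chain of 3 nodes with single edges (A_3), and {alpha_2, alpha_3, alpha_4, alpha_6, alpha_7} form a chain of 5 nodes with a double edge at one end; the terminal node there is the unique long simple root (C_5). A semisimple Lie algebra decomposes uniquely as the direct sum of simple ideals, one per connected component of its Dynkin diagram, so g ≅ A_3 ⊕ C_5 (dimension 15 + 55 = 70).

A3 + C5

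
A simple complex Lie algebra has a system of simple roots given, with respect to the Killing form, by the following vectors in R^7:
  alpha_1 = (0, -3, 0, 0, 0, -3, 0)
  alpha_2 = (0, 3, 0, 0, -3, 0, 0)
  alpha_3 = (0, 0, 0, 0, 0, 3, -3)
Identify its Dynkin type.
A_3 (sl(4))

Compute the Cartan integers a_ij = 2(alpha_i, alpha_j)/(alpha_j, alpha_j); the resulting 3x3 Cartan matrix is
[[2, -1, -1], [-1, 2, 0], [-1, 0, 2]].
All simple roots have the same length, so the diagram is simply laced. The associated Dynkin diagram is a chain of 3 nodes with single edges (A_3), so the type is A_3 (the algebra sl(4)).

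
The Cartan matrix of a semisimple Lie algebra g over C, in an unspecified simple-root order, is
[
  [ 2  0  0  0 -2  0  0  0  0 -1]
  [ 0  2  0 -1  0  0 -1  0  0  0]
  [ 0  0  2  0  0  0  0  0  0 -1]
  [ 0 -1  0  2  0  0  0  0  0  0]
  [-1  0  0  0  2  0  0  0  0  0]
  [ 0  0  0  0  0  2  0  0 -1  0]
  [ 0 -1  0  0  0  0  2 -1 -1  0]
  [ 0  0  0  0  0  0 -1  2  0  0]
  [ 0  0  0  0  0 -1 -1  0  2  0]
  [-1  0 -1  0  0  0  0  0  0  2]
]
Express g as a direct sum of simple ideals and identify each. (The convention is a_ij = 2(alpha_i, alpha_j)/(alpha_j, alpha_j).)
B_4 ⊕ E_6

The diagram associated to this matrix has two connected components: the simple roots {alpha_1, alpha_3, alpha_5, alpha_10} form a chain of 4 nodes with a double edge at one end; the terminal node there is the unique short simple root (B_4), and {alpha_2, alpha_4, alpha_6, alpha_7, alpha_8, alpha_9} form a chain of 5 nodes with one extra node attached to the third node from one end (E_6). A semisimple Lie algebra decomposes uniquely as the direct sum of simple ideals, one per connected component of its Dynkin diagram, so g ≅ B_4 ⊕ E_6 (dimension 36 + 78 = 114).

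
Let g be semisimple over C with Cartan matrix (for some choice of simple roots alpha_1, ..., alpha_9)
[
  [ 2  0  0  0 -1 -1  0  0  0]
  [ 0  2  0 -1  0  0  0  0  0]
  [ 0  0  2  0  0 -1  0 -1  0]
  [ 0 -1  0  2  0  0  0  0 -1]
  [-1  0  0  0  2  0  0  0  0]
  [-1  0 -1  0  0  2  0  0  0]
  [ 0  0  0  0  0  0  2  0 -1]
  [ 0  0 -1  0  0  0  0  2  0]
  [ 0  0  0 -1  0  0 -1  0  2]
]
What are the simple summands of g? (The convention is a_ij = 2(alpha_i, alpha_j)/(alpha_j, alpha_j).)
The diagram associated to this matrix has two connected components: the simple roots {alpha_2, alpha_4, alpha_7, alpha_9} form a chain of 4 nodes with single edges (A_4), and {alpha_1, alpha_3, alpha_5, alpha_6, alpha_8} form a chain of 5 nodes with single edges (A_5). A semisimple Lie algebra decomposes uniquely as the direct sum of simple ideals, one per connected component of its Dynkin diagram, so g ≅ A_4 ⊕ A_5 (dimension 24 + 35 = 59).

type A_4 ⊕ type A_5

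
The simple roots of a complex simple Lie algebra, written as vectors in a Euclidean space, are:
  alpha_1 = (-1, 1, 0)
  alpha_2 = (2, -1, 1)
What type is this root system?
Compute the Cartan integers a_ij = 2(alpha_i, alpha_j)/(alpha_j, alpha_j); the resulting 2x2 Cartan matrix is
[[2, -1], [-3, 2]].
The roots have two lengths (squared-length ratio 3:1); the short ones are alpha_{1}. The associated Dynkin diagram is two nodes joined by a triple edge (G_2), so the type is G_2.

G2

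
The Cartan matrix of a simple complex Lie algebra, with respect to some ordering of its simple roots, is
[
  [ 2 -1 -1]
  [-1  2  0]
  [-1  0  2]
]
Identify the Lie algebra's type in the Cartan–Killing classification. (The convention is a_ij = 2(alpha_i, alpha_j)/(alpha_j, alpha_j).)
A_3 (sl(4))

The matrix has rank 3 with 2's on the diagonal. Reading the off-diagonal entries as Dynkin edges (a single edge where a_ij = a_ji = -1; a double or triple edge where a_ij * a_ji = 2 or 3), the diagram is a chain of 3 nodes with single edges (A_3). One simple-root ordering that puts it in standard form is (alpha_2, alpha_1, alpha_3). So the algebra is type A_3, i.e. sl(4).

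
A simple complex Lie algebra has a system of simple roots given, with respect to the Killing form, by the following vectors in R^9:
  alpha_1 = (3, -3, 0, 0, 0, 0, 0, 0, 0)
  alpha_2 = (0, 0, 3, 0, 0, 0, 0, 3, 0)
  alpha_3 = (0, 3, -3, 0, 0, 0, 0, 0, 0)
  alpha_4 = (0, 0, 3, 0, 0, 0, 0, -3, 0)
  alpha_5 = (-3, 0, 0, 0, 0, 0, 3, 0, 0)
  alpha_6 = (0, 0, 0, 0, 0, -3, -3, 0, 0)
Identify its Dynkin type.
D_6 (so(12))

Compute the Cartan integers a_ij = 2(alpha_i, alpha_j)/(alpha_j, alpha_j); the resulting 6x6 Cartan matrix is
[[2, 0, -1, 0, -1, 0], [0, 2, -1, 0, 0, 0], [-1, -1, 2, -1, 0, 0], [0, 0, -1, 2, 0, 0], [-1, 0, 0, 0, 2, -1], [0, 0, 0, 0, -1, 2]].
All simple roots have the same length, so the diagram is simply laced. The associated Dynkin diagram is a chain of 4 nodes with a fork of two nodes at one end (D_6), so the type is D_6 (the algebra so(12)).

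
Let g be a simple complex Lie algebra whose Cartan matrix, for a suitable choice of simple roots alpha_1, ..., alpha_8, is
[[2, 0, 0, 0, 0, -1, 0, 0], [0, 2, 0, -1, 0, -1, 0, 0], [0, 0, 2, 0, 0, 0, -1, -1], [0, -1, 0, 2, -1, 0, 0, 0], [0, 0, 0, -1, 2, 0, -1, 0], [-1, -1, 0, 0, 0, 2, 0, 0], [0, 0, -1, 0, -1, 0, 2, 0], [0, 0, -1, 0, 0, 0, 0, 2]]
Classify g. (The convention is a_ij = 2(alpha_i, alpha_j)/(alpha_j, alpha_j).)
The matrix has rank 8 with 2's on the diagonal. Reading the off-diagonal entries as Dynkin edges (a single edge where a_ij = a_ji = -1; a double or triple edge where a_ij * a_ji = 2 or 3), the diagram is a chain of 8 nodes with single edges (A_8). One simple-root ordering that puts it in standard form is (alpha_1, alpha_6, alpha_2, alpha_4, alpha_5, alpha_7, alpha_3, alpha_8). So the algebra is type A_8, i.e. sl(9).

A_8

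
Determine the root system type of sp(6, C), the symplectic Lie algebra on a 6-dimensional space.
This is sp(6), which has dimension 6(6+1)/2 = 21 and rank 6/2 = 3. In the classification of classical Lie algebras, the symplectic algebra sp(2n) has type C_n; here n = 3, so the Dynkin diagram is a chain of 3 nodes with a double edge at one end; the terminal node there is the unique long simple root (C_3). Hence the type is C_3.

type C_3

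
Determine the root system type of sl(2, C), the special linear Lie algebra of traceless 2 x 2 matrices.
This is sl(2), which has dimension 2^2 - 1 = 3 and rank 2 - 1 = 1 (a Cartan subalgebra is the diagonal traceless matrices). In the classification of classical Lie algebras, the special linear algebra sl(n+1) has type A_n; here n = 1, so the Dynkin diagram is a chain of 1 nodes with single edges (A_1). Hence the type is A_1.

A_1 (sl(2))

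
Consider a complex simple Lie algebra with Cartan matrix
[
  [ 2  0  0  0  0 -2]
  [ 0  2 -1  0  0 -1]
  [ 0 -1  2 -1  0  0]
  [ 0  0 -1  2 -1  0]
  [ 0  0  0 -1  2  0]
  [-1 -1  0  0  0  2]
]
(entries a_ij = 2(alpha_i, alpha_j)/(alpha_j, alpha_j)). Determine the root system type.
C_6

The matrix has rank 6 with 2's on the diagonal. Reading the off-diagonal entries as Dynkin edges (a single edge where a_ij = a_ji = -1; a double or triple edge where a_ij * a_ji = 2 or 3), the diagram is a chain of 6 nodes with a double edge at one end; the terminal node there is the unique long simple root (C_6). One simple-root ordering that puts it in standard form is (alpha_5, alpha_4, alpha_3, alpha_2, alpha_6, alpha_1). So the algebra is type C_6, i.e. sp(12).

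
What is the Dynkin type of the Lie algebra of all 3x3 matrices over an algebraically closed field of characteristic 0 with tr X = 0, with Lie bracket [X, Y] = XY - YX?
type A_2

This is sl(3), which has dimension 3^2 - 1 = 8 and rank 3 - 1 = 2 (a Cartan subalgebra is the diagonal traceless matrices). In the classification of classical Lie algebras, the special linear algebra sl(n+1) has type A_n; here n = 2, so the Dynkin diagram is a chain of 2 nodes with single edges (A_2). Hence the type is A_2.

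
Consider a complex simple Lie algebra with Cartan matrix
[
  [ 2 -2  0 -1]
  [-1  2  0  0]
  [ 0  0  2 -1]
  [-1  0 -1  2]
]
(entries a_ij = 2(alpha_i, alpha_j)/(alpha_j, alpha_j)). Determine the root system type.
The matrix has rank 4 with 2's on the diagonal. Reading the off-diagonal entries as Dynkin edges (a single edge where a_ij = a_ji = -1; a double or triple edge where a_ij * a_ji = 2 or 3), the diagram is a chain of 4 nodes with a double edge at one end; the terminal node there is the unique short simple root (B_4). One simple-root ordering that puts it in standard form is (alpha_3, alpha_4, alpha_1, alpha_2). So the algebra is type B_4, i.e. so(9).

type B_4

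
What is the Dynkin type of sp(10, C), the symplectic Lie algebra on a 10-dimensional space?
C5

This is sp(10), which has dimension 10(10+1)/2 = 55 and rank 10/2 = 5. In the classification of classical Lie algebras, the symplectic algebra sp(2n) has type C_n; here n = 5, so the Dynkin diagram is a chain of 5 nodes with a double edge at one end; the terminal node there is the unique long simple root (C_5). Hence the type is C_5.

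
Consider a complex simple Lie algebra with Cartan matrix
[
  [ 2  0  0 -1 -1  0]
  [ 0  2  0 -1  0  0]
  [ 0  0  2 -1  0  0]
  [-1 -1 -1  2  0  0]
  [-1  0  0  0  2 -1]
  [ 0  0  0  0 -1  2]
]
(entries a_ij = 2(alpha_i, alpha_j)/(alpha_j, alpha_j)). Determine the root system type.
The matrix has rank 6 with 2's on the diagonal. Reading the off-diagonal entries as Dynkin edges (a single edge where a_ij = a_ji = -1; a double or triple edge where a_ij * a_ji = 2 or 3), the diagram is a chain of 4 nodes with a fork of two nodes at one end (D_6). One simple-root ordering that puts it in standard form is (alpha_6, alpha_5, alpha_1, alpha_4, alpha_3, alpha_2). So the algebra is type D_6, i.e. so(12).

D_6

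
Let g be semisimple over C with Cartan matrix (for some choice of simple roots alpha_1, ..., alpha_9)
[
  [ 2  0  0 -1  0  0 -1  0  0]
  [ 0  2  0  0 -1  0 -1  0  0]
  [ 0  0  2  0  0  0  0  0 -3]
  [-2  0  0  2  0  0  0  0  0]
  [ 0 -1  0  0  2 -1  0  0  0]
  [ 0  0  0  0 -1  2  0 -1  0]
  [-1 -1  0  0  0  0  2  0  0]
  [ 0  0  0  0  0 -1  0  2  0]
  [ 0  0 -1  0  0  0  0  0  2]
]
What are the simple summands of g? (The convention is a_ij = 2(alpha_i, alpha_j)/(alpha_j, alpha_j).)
The diagram associated to this matrix has two connected components: the simple roots {alpha_1, alpha_2, alpha_4, alpha_5, alpha_6, alpha_7, alpha_8} form a chain of 7 nodes with a double edge at one end; the terminal node there is the unique long simple root (C_7), and {alpha_3, alpha_9} form two nodes joined by a triple edge (G_2). A semisimple Lie algebra decomposes uniquely as the direct sum of simple ideals, one per connected component of its Dynkin diagram, so g ≅ C_7 ⊕ G_2 (dimension 105 + 14 = 119).

C_7 + G_2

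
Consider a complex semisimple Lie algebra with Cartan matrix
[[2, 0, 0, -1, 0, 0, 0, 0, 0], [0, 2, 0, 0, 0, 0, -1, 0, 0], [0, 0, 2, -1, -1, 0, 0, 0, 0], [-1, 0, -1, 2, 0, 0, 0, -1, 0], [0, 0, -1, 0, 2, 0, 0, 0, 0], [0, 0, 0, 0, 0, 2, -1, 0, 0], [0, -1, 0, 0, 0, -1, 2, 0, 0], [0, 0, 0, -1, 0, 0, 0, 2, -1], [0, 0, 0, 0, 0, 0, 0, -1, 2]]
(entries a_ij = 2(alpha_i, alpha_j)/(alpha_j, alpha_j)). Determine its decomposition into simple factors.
type A_3 ⊕ type E_6

The diagram associated to this matrix has two connected components: the simple roots {alpha_2, alpha_6, alpha_7} form a chain of 3 nodes with single edges (A_3), and {alpha_1, alpha_3, alpha_4, alpha_5, alpha_8, alpha_9} form a chain of 5 nodes with one extra node attached to the third node from one end (E_6). A semisimple Lie algebra decomposes uniquely as the direct sum of simple ideals, one per connected component of its Dynkin diagram, so g ≅ A_3 ⊕ E_6 (dimension 15 + 78 = 93).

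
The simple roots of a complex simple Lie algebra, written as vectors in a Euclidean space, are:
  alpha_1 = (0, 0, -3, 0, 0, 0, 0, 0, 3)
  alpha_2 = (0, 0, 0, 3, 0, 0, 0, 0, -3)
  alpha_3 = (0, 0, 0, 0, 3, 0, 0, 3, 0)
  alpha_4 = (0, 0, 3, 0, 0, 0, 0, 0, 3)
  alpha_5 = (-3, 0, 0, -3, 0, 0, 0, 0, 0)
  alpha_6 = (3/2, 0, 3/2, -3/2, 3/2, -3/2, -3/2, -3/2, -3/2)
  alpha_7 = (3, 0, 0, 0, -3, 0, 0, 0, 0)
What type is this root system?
Compute the Cartan integers a_ij = 2(alpha_i, alpha_j)/(alpha_j, alpha_j); the resulting 7x7 Cartan matrix is
[[2, -1, 0, 0, 0, -1, 0], [-1, 2, 0, -1, -1, 0, 0], [0, 0, 2, 0, 0, 0, -1], [0, -1, 0, 2, 0, 0, 0], [0, -1, 0, 0, 2, 0, -1], [-1, 0, 0, 0, 0, 2, 0], [0, 0, -1, 0, -1, 0, 2]].
All simple roots have the same length, so the diagram is simply laced. The associated Dynkin diagram is a chain of 6 nodes with one extra node attached to the third node from one end (E_7), so the type is E_7.

E7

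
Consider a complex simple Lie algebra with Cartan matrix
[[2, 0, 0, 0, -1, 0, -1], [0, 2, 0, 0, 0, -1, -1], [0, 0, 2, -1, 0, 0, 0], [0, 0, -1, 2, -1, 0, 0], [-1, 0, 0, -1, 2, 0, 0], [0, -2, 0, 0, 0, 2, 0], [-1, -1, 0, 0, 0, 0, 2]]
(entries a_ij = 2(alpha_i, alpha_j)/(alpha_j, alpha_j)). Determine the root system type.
The matrix has rank 7 with 2's on the diagonal. Reading the off-diagonal entries as Dynkin edges (a single edge where a_ij = a_ji = -1; a double or triple edge where a_ij * a_ji = 2 or 3), the diagram is a chain of 7 nodes with a double edge at one end; the terminal node there is the unique long simple root (C_7). One simple-root ordering that puts it in standard form is (alpha_3, alpha_4, alpha_5, alpha_1, alpha_7, alpha_2, alpha_6). So the algebra is type C_7, i.e. sp(14).

C7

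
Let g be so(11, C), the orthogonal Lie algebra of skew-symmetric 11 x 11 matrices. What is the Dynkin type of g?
This is so(11) with 11 odd, which has dimension 11(11-1)/2 = 55 and rank (11-1)/2 = 5. In the classification of classical Lie algebras, the orthogonal algebra so(2n+1) in an odd number of variables has type B_n; here n = 5, so the Dynkin diagram is a chain of 5 nodes with a double edge at one end; the terminal node there is the unique short simple root (B_5). Hence the type is B_5.

B_5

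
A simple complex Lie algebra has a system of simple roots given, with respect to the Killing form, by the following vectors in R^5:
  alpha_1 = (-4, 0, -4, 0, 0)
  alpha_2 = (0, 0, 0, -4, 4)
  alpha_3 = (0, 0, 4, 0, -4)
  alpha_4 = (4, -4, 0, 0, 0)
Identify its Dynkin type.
type A_4

Compute the Cartan integers a_ij = 2(alpha_i, alpha_j)/(alpha_j, alpha_j); the resulting 4x4 Cartan matrix is
[[2, 0, -1, -1], [0, 2, -1, 0], [-1, -1, 2, 0], [-1, 0, 0, 2]].
All simple roots have the same length, so the diagram is simply laced. The associated Dynkin diagram is a chain of 4 nodes with single edges (A_4), so the type is A_4 (the algebra sl(5)).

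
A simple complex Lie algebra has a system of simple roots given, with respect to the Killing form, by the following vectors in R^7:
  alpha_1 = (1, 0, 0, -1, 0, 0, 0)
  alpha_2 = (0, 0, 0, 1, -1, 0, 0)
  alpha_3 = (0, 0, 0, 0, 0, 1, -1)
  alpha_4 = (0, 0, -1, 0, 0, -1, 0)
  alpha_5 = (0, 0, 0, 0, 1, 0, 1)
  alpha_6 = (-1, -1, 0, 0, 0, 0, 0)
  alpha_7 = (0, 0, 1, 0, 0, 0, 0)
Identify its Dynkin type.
Compute the Cartan integers a_ij = 2(alpha_i, alpha_j)/(alpha_j, alpha_j); the resulting 7x7 Cartan matrix is
[[2, -1, 0, 0, 0, -1, 0], [-1, 2, 0, 0, -1, 0, 0], [0, 0, 2, -1, -1, 0, 0], [0, 0, -1, 2, 0, 0, -2], [0, -1, -1, 0, 2, 0, 0], [-1, 0, 0, 0, 0, 2, 0], [0, 0, 0, -1, 0, 0, 2]].
The roots have two lengths (squared-length ratio 2:1); the short ones are alpha_{7}. The associated Dynkin diagram is a chain of 7 nodes with a double edge at one end; the terminal node there is the unique short simple root (B_7), so the type is B_7 (the algebra so(15)).

type B_7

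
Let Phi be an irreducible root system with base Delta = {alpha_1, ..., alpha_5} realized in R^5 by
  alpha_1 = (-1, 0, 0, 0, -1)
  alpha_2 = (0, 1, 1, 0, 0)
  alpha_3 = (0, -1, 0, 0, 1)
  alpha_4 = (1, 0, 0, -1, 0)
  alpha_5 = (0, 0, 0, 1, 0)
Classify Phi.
Compute the Cartan integers a_ij = 2(alpha_i, alpha_j)/(alpha_j, alpha_j); the resulting 5x5 Cartan matrix is
[[2, 0, -1, -1, 0], [0, 2, -1, 0, 0], [-1, -1, 2, 0, 0], [-1, 0, 0, 2, -2], [0, 0, 0, -1, 2]].
The roots have two lengths (squared-length ratio 2:1); the short ones are alpha_{5}. The associated Dynkin diagram is a chain of 5 nodes with a double edge at one end; the terminal node there is the unique short simple root (B_5), so the type is B_5 (the algebra so(11)).

type B_5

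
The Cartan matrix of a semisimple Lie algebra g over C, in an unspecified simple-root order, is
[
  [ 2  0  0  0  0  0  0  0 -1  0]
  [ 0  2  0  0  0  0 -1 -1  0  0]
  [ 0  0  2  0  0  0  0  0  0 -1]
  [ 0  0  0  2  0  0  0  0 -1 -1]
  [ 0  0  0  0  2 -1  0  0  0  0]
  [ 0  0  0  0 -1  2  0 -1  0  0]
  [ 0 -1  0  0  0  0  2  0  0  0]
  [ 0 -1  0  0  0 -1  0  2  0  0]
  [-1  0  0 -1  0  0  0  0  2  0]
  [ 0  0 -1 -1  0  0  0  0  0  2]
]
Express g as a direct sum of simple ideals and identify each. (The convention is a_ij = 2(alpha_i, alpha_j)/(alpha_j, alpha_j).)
The diagram associated to this matrix has two connected components: the simple roots {alpha_2, alpha_5, alpha_6, alpha_7, alpha_8} form a chain of 5 nodes with single edges (A_5), and {alpha_1, alpha_3, alpha_4, alpha_9, alpha_10} form a chain of 5 nodes with single edges (A_5). A semisimple Lie algebra decomposes uniquely as the direct sum of simple ideals, one per connected component of its Dynkin diagram, so g ≅ A_5 ⊕ A_5 (dimension 35 + 35 = 70).

type A_5 ⊕ type A_5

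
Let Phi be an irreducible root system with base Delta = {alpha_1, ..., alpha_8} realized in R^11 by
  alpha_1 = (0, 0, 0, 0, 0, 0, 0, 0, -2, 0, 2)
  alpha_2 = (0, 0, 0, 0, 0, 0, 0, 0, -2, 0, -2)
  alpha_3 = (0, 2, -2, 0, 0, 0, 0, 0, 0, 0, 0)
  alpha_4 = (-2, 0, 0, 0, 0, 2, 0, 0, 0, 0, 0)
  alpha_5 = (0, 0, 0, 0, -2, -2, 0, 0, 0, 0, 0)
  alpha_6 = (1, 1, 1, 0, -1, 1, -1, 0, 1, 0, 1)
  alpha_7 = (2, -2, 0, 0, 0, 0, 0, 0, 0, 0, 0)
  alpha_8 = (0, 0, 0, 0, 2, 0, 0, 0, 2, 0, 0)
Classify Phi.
Compute the Cartan integers a_ij = 2(alpha_i, alpha_j)/(alpha_j, alpha_j); the resulting 8x8 Cartan matrix is
[[2, 0, 0, 0, 0, 0, 0, -1], [0, 2, 0, 0, 0, -1, 0, -1], [0, 0, 2, 0, 0, 0, -1, 0], [0, 0, 0, 2, -1, 0, -1, 0], [0, 0, 0, -1, 2, 0, 0, -1], [0, -1, 0, 0, 0, 2, 0, 0], [0, 0, -1, -1, 0, 0, 2, 0], [-1, -1, 0, 0, -1, 0, 0, 2]].
All simple roots have the same length, so the diagram is simply laced. The associated Dynkin diagram is a chain of 7 nodes with one extra node attached to the third node from one end (E_8), so the type is E_8.

type E_8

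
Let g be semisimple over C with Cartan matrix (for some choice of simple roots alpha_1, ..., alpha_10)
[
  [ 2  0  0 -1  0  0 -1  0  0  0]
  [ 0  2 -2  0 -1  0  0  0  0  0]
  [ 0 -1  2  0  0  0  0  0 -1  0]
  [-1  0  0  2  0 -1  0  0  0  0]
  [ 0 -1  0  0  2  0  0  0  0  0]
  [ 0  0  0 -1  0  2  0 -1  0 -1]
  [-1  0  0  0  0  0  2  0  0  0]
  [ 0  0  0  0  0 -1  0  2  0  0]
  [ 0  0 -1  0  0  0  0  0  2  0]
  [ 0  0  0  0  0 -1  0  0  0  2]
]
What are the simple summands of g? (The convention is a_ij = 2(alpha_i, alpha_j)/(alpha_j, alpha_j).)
The diagram associated to this matrix has two connected components: the simple roots {alpha_1, alpha_4, alpha_6, alpha_7, alpha_8, alpha_10} form a chain of 4 nodes with a fork of two nodes at one end (D_6), and {alpha_2, alpha_3, alpha_5, alpha_9} form a chain of 4 nodes with a double edge between the middle two (F_4). A semisimple Lie algebra decomposes uniquely as the direct sum of simple ideals, one per connected component of its Dynkin diagram, so g ≅ D_6 ⊕ F_4 (dimension 66 + 52 = 118).

D_6 + F_4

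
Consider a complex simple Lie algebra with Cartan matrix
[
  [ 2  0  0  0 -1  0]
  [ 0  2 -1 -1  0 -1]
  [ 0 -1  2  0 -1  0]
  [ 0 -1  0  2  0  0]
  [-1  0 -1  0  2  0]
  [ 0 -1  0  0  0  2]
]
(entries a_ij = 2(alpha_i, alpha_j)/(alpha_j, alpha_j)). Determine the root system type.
The matrix has rank 6 with 2's on the diagonal. Reading the off-diagonal entries as Dynkin edges (a single edge where a_ij = a_ji = -1; a double or triple edge where a_ij * a_ji = 2 or 3), the diagram is a chain of 4 nodes with a fork of two nodes at one end (D_6). One simple-root ordering that puts it in standard form is (alpha_1, alpha_5, alpha_3, alpha_2, alpha_4, alpha_6). So the algebra is type D_6, i.e. so(12).

type D_6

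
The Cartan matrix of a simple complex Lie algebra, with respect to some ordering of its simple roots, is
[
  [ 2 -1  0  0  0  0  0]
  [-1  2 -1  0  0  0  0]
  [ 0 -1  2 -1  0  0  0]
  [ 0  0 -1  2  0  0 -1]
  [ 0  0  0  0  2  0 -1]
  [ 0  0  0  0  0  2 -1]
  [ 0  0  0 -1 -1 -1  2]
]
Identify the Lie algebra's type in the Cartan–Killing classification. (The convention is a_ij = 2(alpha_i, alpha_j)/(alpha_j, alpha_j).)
The matrix has rank 7 with 2's on the diagonal. Reading the off-diagonal entries as Dynkin edges (a single edge where a_ij = a_ji = -1; a double or triple edge where a_ij * a_ji = 2 or 3), the diagram is a chain of 5 nodes with a fork of two nodes at one end (D_7). One simple-root ordering that puts it in standard form is (alpha_1, alpha_2, alpha_3, alpha_4, alpha_7, alpha_6, alpha_5). So the algebra is type D_7, i.e. so(14).

type D_7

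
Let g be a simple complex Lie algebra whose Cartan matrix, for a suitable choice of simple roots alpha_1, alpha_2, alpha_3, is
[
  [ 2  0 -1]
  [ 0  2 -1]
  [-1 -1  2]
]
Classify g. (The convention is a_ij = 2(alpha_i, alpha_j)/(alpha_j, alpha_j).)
The matrix has rank 3 with 2's on the diagonal. Reading the off-diagonal entries as Dynkin edges (a single edge where a_ij = a_ji = -1; a double or triple edge where a_ij * a_ji = 2 or 3), the diagram is a chain of 3 nodes with single edges (A_3). One simple-root ordering that puts it in standard form is (alpha_1, alpha_3, alpha_2). So the algebra is type A_3, i.e. sl(4).

type A_3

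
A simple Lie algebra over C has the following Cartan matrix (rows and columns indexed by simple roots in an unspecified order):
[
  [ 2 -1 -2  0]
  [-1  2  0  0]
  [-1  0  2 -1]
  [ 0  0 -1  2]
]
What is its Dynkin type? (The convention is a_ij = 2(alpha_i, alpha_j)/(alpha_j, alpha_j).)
F_4

The matrix has rank 4 with 2's on the diagonal. Reading the off-diagonal entries as Dynkin edges (a single edge where a_ij = a_ji = -1; a double or triple edge where a_ij * a_ji = 2 or 3), the diagram is a chain of 4 nodes with a double edge between the middle two (F_4). One simple-root ordering that puts it in standard form is (alpha_2, alpha_1, alpha_3, alpha_4). So the algebra is type F_4.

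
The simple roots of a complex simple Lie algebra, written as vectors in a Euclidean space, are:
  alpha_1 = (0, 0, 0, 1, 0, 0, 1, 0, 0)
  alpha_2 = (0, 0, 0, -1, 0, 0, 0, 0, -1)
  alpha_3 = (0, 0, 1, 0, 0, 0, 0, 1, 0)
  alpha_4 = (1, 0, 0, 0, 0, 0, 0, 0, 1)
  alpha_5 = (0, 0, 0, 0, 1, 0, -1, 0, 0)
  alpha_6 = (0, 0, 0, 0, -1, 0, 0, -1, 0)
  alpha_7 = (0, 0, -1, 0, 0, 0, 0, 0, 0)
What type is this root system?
Compute the Cartan integers a_ij = 2(alpha_i, alpha_j)/(alpha_j, alpha_j); the resulting 7x7 Cartan matrix is
[[2, -1, 0, 0, -1, 0, 0], [-1, 2, 0, -1, 0, 0, 0], [0, 0, 2, 0, 0, -1, -2], [0, -1, 0, 2, 0, 0, 0], [-1, 0, 0, 0, 2, -1, 0], [0, 0, -1, 0, -1, 2, 0], [0, 0, -1, 0, 0, 0, 2]].
The roots have two lengths (squared-length ratio 2:1); the short ones are alpha_{7}. The associated Dynkin diagram is a chain of 7 nodes with a double edge at one end; the terminal node there is the unique short simple root (B_7), so the type is B_7 (the algebra so(15)).

B7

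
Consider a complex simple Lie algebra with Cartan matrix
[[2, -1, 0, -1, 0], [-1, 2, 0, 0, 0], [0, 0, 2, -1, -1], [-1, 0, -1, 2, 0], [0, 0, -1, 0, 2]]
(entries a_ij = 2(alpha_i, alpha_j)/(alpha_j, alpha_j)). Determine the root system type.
The matrix has rank 5 with 2's on the diagonal. Reading the off-diagonal entries as Dynkin edges (a single edge where a_ij = a_ji = -1; a double or triple edge where a_ij * a_ji = 2 or 3), the diagram is a chain of 5 nodes with single edges (A_5). One simple-root ordering that puts it in standard form is (alpha_2, alpha_1, alpha_4, alpha_3, alpha_5). So the algebra is type A_5, i.e. sl(6).

A_5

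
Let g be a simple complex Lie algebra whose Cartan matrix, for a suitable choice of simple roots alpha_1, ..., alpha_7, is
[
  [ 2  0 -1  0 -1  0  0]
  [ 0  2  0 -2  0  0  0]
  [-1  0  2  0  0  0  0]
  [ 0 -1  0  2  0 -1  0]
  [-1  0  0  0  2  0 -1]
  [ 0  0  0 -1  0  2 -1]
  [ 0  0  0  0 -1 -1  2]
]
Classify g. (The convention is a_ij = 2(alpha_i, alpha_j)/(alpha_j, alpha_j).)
The matrix has rank 7 with 2's on the diagonal. Reading the off-diagonal entries as Dynkin edges (a single edge where a_ij = a_ji = -1; a double or triple edge where a_ij * a_ji = 2 or 3), the diagram is a chain of 7 nodes with a double edge at one end; the terminal node there is the unique long simple root (C_7). One simple-root ordering that puts it in standard form is (alpha_3, alpha_1, alpha_5, alpha_7, alpha_6, alpha_4, alpha_2). So the algebra is type C_7, i.e. sp(14).

C7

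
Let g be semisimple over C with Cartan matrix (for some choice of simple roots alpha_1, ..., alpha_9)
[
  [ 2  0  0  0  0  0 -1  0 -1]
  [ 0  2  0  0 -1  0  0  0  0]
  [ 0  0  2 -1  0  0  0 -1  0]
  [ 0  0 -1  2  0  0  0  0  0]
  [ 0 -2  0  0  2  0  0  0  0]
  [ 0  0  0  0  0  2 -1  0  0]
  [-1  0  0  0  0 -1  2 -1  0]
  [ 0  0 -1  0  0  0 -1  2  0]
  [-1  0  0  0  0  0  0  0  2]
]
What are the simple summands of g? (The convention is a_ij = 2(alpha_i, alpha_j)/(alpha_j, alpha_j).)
B2 + E7

The diagram associated to this matrix has two connected components: the simple roots {alpha_2, alpha_5} form a chain of 2 nodes with a double edge at one end; the terminal node there is the unique short simple root (B_2), and {alpha_1, alpha_3, alpha_4, alpha_6, alpha_7, alpha_8, alpha_9} form a chain of 6 nodes with one extra node attached to the third node from one end (E_7). A semisimple Lie algebra decomposes uniquely as the direct sum of simple ideals, one per connected component of its Dynkin diagram, so g ≅ B_2 ⊕ E_7 (dimension 10 + 133 = 143).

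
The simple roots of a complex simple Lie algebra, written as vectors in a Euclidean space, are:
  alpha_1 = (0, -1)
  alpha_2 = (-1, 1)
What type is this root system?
Compute the Cartan integers a_ij = 2(alpha_i, alpha_j)/(alpha_j, alpha_j); the resulting 2x2 Cartan matrix is
[[2, -1], [-2, 2]].
The roots have two lengths (squared-length ratio 2:1); the short ones are alpha_{1}. The associated Dynkin diagram is a chain of 2 nodes with a double edge at one end; the terminal node there is the unique short simple root (B_2), so the type is B_2 (the algebra so(5)).

B2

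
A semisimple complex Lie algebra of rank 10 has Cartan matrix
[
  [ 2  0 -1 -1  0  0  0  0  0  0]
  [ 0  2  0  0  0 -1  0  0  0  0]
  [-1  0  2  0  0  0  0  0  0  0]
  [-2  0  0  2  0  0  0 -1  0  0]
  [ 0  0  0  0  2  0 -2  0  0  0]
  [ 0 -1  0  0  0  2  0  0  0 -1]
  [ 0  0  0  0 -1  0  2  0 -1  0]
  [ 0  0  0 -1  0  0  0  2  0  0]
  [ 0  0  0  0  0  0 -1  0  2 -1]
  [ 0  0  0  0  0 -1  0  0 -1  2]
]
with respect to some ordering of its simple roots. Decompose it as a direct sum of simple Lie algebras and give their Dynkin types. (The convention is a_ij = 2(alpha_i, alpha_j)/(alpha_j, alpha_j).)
C_6 (sp(12)) ⊕ F_4

The diagram associated to this matrix has two connected components: the simple roots {alpha_2, alpha_5, alpha_6, alpha_7, alpha_9, alpha_10} form a chain of 6 nodes with a double edge at one end; the terminal node there is the unique long simple root (C_6), and {alpha_1, alpha_3, alpha_4, alpha_8} form a chain of 4 nodes with a double edge between the middle two (F_4). A semisimple Lie algebra decomposes uniquely as the direct sum of simple ideals, one per connected component of its Dynkin diagram, so g ≅ C_6 ⊕ F_4 (dimension 78 + 52 = 130).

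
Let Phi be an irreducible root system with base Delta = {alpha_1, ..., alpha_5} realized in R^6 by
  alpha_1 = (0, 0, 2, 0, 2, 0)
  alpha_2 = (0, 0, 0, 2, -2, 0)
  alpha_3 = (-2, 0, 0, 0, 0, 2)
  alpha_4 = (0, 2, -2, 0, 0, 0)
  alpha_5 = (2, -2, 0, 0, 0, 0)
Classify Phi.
A_5 (sl(6))

Compute the Cartan integers a_ij = 2(alpha_i, alpha_j)/(alpha_j, alpha_j); the resulting 5x5 Cartan matrix is
[[2, -1, 0, -1, 0], [-1, 2, 0, 0, 0], [0, 0, 2, 0, -1], [-1, 0, 0, 2, -1], [0, 0, -1, -1, 2]].
All simple roots have the same length, so the diagram is simply laced. The associated Dynkin diagram is a chain of 5 nodes with single edges (A_5), so the type is A_5 (the algebra sl(6)).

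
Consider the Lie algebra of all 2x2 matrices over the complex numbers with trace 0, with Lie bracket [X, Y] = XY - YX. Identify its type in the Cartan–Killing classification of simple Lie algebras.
A1

This is sl(2), which has dimension 2^2 - 1 = 3 and rank 2 - 1 = 1 (a Cartan subalgebra is the diagonal traceless matrices). In the classification of classical Lie algebras, the special linear algebra sl(n+1) has type A_n; here n = 1, so the Dynkin diagram is a chain of 1 nodes with single edges (A_1). Hence the type is A_1.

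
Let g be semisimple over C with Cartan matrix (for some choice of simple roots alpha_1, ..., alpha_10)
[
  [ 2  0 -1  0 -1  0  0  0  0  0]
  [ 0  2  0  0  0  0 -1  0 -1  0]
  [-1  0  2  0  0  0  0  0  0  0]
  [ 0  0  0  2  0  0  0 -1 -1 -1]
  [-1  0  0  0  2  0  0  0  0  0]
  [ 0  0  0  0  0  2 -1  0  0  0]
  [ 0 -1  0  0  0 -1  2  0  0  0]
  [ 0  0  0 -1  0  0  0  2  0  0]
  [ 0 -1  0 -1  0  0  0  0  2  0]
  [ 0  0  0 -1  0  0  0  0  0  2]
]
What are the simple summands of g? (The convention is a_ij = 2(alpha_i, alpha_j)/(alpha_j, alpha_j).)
A_3 + D_7

The diagram associated to this matrix has two connected components: the simple roots {alpha_1, alpha_3, alpha_5} form a chain of 3 nodes with single edges (A_3), and {alpha_2, alpha_4, alpha_6, alpha_7, alpha_8, alpha_9, alpha_10} form a chain of 5 nodes with a fork of two nodes at one end (D_7). A semisimple Lie algebra decomposes uniquely as the direct sum of simple ideals, one per connected component of its Dynkin diagram, so g ≅ A_3 ⊕ D_7 (dimension 15 + 91 = 106).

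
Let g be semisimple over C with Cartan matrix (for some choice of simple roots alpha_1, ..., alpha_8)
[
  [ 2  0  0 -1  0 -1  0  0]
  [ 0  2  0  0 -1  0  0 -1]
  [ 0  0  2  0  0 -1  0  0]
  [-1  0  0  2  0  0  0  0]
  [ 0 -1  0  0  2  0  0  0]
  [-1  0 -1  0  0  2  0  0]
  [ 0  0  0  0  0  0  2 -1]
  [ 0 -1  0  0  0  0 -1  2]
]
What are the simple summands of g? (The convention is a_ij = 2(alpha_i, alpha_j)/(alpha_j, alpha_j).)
A_4 (sl(5)) + A_4 (sl(5))

The diagram associated to this matrix has two connected components: the simple roots {alpha_2, alpha_5, alpha_7, alpha_8} form a chain of 4 nodes with single edges (A_4), and {alpha_1, alpha_3, alpha_4, alpha_6} form a chain of 4 nodes with single edges (A_4). A semisimple Lie algebra decomposes uniquely as the direct sum of simple ideals, one per connected component of its Dynkin diagram, so g ≅ A_4 ⊕ A_4 (dimension 24 + 24 = 48).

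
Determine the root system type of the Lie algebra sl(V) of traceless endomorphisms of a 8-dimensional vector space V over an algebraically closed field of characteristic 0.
This is sl(8), which has dimension 8^2 - 1 = 63 and rank 8 - 1 = 7 (a Cartan subalgebra is the diagonal traceless matrices). In the classification of classical Lie algebras, the special linear algebra sl(n+1) has type A_n; here n = 7, so the Dynkin diagram is a chain of 7 nodes with single edges (A_7). Hence the type is A_7.

type A_7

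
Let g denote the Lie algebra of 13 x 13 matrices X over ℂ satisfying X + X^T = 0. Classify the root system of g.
This is so(13) with 13 odd, which has dimension 13(13-1)/2 = 78 and rank (13-1)/2 = 6. In the classification of classical Lie algebras, the orthogonal algebra so(2n+1) in an odd number of variables has type B_n; here n = 6, so the Dynkin diagram is a chain of 6 nodes with a double edge at one end; the terminal node there is the unique short simple root (B_6). Hence the type is B_6.

B_6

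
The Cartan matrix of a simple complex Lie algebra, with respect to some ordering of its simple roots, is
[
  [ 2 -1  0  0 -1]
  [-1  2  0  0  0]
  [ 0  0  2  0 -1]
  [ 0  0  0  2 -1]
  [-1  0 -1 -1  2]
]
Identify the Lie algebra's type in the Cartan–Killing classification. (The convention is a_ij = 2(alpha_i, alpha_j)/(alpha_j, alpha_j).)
type D_5

The matrix has rank 5 with 2's on the diagonal. Reading the off-diagonal entries as Dynkin edges (a single edge where a_ij = a_ji = -1; a double or triple edge where a_ij * a_ji = 2 or 3), the diagram is a chain of 3 nodes with a fork of two nodes at one end (D_5). One simple-root ordering that puts it in standard form is (alpha_2, alpha_1, alpha_5, alpha_4, alpha_3). So the algebra is type D_5, i.e. so(10).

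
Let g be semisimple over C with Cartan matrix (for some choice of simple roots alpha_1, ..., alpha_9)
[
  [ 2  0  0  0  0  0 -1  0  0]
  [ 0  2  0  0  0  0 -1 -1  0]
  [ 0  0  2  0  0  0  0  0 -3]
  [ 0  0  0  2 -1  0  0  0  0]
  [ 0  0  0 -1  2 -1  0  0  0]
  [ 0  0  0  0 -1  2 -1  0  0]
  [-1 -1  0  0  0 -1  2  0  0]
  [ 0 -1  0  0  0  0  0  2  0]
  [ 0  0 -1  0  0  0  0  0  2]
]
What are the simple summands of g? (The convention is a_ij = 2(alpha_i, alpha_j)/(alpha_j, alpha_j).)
E_7 ⊕ G_2

The diagram associated to this matrix has two connected components: the simple roots {alpha_1, alpha_2, alpha_4, alpha_5, alpha_6, alpha_7, alpha_8} form a chain of 6 nodes with one extra node attached to the third node from one end (E_7), and {alpha_3, alpha_9} form two nodes joined by a triple edge (G_2). A semisimple Lie algebra decomposes uniquely as the direct sum of simple ideals, one per connected component of its Dynkin diagram, so g ≅ E_7 ⊕ G_2 (dimension 133 + 14 = 147).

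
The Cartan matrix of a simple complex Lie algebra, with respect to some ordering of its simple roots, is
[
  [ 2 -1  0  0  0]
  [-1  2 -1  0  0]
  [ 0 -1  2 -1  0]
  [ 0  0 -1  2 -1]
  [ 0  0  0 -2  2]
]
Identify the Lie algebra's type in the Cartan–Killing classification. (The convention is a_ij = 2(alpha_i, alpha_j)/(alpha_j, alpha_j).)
The matrix has rank 5 with 2's on the diagonal. Reading the off-diagonal entries as Dynkin edges (a single edge where a_ij = a_ji = -1; a double or triple edge where a_ij * a_ji = 2 or 3), the diagram is a chain of 5 nodes with a double edge at one end; the terminal node there is the unique long simple root (C_5). One simple-root ordering that puts it in standard form is (alpha_1, alpha_2, alpha_3, alpha_4, alpha_5). So the algebra is type C_5, i.e. sp(10).

C5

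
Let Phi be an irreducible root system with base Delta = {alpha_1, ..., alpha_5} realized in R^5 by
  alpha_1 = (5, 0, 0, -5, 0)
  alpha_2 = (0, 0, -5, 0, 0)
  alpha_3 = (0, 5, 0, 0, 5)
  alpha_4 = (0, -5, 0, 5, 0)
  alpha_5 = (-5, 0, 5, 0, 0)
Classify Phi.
Compute the Cartan integers a_ij = 2(alpha_i, alpha_j)/(alpha_j, alpha_j); the resulting 5x5 Cartan matrix is
[[2, 0, 0, -1, -1], [0, 2, 0, 0, -1], [0, 0, 2, -1, 0], [-1, 0, -1, 2, 0], [-1, -2, 0, 0, 2]].
The roots have two lengths (squared-length ratio 2:1); the short ones are alpha_{2}. The associated Dynkin diagram is a chain of 5 nodes with a double edge at one end; the terminal node there is the unique short simple root (B_5), so the type is B_5 (the algebra so(11)).

B_5 (so(11))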